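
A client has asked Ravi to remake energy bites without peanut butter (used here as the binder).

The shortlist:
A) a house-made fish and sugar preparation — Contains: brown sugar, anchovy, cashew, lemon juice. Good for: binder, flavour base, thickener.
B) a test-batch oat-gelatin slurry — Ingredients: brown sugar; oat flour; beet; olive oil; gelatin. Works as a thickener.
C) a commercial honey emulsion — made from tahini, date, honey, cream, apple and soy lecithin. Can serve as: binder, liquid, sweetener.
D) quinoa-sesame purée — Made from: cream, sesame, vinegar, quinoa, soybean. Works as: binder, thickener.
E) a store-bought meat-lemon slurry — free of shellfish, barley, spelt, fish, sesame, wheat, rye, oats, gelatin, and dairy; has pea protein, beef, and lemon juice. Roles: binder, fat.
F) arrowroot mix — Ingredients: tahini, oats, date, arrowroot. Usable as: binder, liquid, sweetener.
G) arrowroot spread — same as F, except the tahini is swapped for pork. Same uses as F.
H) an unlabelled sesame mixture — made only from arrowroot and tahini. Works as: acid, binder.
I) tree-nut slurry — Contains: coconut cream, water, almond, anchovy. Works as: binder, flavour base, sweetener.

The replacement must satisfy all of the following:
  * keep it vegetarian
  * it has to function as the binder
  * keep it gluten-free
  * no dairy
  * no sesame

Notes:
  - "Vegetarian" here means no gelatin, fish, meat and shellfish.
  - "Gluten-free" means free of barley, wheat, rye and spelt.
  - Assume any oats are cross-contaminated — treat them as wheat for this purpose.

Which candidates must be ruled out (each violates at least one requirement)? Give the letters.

A, B, C, D, E, F, G, H, I

A: has anchovy, so not vegetarian — out
B: not usable as a binder; has gelatin, so not vegetarian (and 1 more) — out
C: has cream, so not dairy-free; has tahini, so not sesame-free — reject
D: has cream, so not dairy-free; has sesame, so not sesame-free — no
E: has beef, so not vegetarian — out
F: has oats, so not gluten-free; has tahini, so not sesame-free — out
G: has pork, so not vegetarian; has oats, so not gluten-free — no
H: has tahini, so not sesame-free — out
I: has anchovy, so not vegetarian — reject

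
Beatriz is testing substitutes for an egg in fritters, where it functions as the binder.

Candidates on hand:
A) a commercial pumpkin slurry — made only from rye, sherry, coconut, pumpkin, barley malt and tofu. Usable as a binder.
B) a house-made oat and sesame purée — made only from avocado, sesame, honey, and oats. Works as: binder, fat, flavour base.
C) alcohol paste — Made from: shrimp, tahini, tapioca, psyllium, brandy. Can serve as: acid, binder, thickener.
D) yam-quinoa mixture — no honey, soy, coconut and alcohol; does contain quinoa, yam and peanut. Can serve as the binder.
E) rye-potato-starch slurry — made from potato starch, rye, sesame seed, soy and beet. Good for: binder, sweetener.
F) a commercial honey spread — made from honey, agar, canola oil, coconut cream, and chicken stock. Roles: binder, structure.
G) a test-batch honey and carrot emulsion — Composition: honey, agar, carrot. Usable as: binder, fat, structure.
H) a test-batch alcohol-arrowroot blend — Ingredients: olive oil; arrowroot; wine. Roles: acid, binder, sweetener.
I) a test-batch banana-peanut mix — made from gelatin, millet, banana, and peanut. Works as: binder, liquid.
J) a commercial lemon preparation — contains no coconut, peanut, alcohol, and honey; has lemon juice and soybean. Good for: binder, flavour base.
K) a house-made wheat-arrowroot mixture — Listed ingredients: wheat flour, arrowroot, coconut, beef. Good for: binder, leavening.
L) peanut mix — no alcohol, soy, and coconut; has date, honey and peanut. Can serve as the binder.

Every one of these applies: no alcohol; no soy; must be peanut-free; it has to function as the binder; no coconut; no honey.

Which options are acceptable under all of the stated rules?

none

A: has coconut, so not coconut-free; has sherry, so not alcohol-free (and 1 more) — no
B: has honey, so not honey-free — reject
C: has brandy, so not alcohol-free — out
D: has peanut, so not peanut-free — no
E: has soy, so not soy-free — no
F: has coconut cream, so not coconut-free; has honey, so not honey-free — no
G: has honey, so not honey-free — no
H: has wine, so not alcohol-free — out
I: has peanut, so not peanut-free — no
J: has soybean, so not soy-free — no
K: has coconut, so not coconut-free — reject
L: has honey, so not honey-free; has peanut, so not peanut-free — out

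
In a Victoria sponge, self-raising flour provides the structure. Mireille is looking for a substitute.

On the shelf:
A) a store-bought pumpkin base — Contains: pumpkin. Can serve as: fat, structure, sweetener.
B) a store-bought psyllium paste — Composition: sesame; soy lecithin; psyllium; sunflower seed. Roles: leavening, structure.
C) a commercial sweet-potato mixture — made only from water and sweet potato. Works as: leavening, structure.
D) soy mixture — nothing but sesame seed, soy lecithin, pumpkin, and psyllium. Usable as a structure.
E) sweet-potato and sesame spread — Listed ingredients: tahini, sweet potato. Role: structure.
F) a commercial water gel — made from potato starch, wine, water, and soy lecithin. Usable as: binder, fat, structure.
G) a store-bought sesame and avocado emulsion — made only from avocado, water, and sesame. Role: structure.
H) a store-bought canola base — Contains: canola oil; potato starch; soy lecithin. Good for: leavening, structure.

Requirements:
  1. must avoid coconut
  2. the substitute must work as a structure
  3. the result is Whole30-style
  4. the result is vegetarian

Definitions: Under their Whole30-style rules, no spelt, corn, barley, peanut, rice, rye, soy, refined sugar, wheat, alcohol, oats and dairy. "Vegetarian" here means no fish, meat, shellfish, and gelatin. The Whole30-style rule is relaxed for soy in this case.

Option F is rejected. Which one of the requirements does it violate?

usable as a structure: satisfied
Whole30-style: has wine — fails
vegetarian: satisfied
coconut-free: satisfied

Whole30-style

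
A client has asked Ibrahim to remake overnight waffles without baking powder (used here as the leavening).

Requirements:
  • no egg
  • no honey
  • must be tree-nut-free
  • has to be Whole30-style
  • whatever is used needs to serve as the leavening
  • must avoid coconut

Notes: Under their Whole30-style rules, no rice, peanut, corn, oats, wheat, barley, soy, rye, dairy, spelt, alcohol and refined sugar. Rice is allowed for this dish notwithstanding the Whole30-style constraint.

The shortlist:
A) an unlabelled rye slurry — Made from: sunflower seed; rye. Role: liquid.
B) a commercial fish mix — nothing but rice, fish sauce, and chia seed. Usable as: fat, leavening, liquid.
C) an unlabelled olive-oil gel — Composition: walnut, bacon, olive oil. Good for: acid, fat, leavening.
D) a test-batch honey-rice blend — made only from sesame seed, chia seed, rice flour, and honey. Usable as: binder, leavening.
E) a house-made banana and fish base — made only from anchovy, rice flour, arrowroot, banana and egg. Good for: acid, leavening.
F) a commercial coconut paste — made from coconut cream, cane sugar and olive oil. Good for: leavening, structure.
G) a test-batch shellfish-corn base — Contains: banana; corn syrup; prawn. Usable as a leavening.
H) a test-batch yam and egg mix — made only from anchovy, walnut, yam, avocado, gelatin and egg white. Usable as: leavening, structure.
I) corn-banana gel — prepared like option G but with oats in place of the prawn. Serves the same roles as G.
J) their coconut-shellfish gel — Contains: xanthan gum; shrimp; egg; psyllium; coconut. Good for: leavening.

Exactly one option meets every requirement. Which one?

B

A: not usable as a leavening; has rye, so not Whole30-style — out
B: rice is permitted under the Whole30-style carve-out; nothing else excluded — valid
C: has walnut, so not tree-nut-free — reject
D: has honey, so not honey-free — no
E: has egg, so not egg-free — out
F: has cane sugar, so not Whole30-style; has coconut cream, so not coconut-free — out
G: has corn syrup, so not Whole30-style — no
H: has walnut, so not tree-nut-free; has egg white, so not egg-free — reject
I: has corn syrup, so not Whole30-style — out
J: has egg, so not egg-free; has coconut, so not coconut-free — out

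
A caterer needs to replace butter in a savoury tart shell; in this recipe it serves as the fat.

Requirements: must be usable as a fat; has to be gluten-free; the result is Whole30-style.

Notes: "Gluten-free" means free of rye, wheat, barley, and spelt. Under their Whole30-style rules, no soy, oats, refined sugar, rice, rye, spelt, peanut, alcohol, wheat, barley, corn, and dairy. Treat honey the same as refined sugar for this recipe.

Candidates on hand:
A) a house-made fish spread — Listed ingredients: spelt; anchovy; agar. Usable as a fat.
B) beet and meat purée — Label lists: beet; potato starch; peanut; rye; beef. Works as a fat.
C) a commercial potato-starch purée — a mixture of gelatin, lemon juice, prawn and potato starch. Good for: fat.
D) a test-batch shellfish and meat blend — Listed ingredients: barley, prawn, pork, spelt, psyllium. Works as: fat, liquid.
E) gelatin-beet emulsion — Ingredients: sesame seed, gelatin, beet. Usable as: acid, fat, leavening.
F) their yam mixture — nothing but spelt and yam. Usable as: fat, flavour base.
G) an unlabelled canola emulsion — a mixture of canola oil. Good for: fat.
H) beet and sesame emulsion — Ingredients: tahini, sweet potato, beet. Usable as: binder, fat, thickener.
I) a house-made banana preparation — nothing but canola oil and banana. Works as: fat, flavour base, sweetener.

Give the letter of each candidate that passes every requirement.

C, E, G, H, I

A: has spelt, so not gluten-free; has spelt, so not Whole30-style — out
B: has rye, so not gluten-free; has peanut, so not Whole30-style — no
C: gelatin and prawn etc. — none of it excluded — keep
D: has barley, so not gluten-free; has barley, so not Whole30-style — reject
E: all constraints satisfied — keep
F: has spelt, so not gluten-free; has spelt, so not Whole30-style — out
G: works as a fat, Whole30-style, gluten-free — valid
H: all constraints satisfied — valid
I: nothing on the exclusion list — valid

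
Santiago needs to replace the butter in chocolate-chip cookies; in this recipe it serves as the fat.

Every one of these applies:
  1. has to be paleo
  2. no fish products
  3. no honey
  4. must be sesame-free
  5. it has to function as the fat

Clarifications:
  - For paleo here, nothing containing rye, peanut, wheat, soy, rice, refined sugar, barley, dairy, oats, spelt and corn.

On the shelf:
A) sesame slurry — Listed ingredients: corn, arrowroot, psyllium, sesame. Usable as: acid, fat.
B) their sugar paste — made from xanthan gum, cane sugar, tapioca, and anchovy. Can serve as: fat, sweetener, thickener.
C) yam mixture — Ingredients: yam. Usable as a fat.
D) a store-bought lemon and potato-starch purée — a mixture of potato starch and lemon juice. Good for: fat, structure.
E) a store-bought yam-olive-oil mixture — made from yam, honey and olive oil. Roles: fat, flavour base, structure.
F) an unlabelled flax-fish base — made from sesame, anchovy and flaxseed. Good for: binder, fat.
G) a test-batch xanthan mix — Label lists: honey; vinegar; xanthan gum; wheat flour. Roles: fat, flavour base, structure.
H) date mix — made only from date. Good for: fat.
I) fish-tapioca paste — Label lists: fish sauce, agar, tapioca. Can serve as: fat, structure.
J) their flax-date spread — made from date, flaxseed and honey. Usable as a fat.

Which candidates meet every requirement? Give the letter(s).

A: has corn, so not paleo; has sesame, so not sesame-free — no
B: has cane sugar, so not paleo; has anchovy, so not fish-free — no
C: only yam; none excluded — OK
D: only lemon juice and potato starch; none excluded — keep
E: has honey, so not honey-free — no
F: has anchovy, so not fish-free; has sesame, so not sesame-free — out
G: has wheat flour, so not paleo; has honey, so not honey-free — out
H: nothing on the exclusion list — keep
I: has fish sauce, so not fish-free — no
J: has honey, so not honey-free — out

C, D, H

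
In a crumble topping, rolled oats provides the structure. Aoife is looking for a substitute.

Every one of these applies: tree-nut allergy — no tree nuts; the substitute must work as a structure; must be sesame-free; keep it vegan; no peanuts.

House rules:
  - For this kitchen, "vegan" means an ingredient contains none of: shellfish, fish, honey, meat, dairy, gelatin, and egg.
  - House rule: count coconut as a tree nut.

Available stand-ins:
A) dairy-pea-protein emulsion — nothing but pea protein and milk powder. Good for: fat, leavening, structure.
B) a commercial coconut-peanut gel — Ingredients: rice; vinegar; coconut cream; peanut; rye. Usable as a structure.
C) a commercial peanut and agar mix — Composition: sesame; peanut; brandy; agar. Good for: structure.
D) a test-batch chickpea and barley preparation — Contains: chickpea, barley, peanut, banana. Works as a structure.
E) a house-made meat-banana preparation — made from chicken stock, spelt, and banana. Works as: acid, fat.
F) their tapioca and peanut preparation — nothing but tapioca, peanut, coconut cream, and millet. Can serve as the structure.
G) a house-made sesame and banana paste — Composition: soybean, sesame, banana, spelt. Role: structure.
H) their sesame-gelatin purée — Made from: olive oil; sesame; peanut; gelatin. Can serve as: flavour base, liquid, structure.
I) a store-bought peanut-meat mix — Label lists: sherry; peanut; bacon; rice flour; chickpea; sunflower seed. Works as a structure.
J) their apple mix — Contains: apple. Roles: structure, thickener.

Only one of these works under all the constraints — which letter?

J

A: has milk powder, so not vegan — out
B: has coconut cream, so not tree-nut-free; has peanut, so not peanut-free — out
C: has sesame, so not sesame-free; has peanut, so not peanut-free — no
D: has peanut, so not peanut-free — no
E: not usable as a structure; has chicken stock, so not vegan — no
F: has coconut cream, so not tree-nut-free; has peanut, so not peanut-free — no
G: has sesame, so not sesame-free — out
H: has gelatin, so not vegan; has sesame, so not sesame-free (and 1 more) — out
I: has bacon, so not vegan; has peanut, so not peanut-free — reject
J: all constraints satisfied — keep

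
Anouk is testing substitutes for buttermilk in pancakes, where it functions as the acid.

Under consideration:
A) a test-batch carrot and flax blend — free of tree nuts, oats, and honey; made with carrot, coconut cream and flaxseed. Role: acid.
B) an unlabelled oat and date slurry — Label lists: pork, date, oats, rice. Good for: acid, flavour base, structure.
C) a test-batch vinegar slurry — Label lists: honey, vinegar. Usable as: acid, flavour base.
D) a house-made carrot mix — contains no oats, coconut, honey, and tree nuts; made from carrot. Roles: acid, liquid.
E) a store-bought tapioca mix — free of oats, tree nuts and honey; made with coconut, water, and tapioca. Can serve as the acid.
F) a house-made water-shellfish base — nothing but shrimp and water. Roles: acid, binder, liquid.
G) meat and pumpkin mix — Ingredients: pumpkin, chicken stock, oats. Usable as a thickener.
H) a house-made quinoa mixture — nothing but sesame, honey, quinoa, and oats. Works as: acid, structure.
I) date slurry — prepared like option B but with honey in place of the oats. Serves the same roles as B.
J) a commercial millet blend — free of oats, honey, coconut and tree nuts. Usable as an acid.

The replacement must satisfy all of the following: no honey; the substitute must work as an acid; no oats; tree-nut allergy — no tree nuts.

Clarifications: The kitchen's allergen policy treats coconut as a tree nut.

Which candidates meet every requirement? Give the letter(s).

A: has coconut cream, so not tree-nut-free — out
B: has oats, so not oat-free — no
C: has honey, so not honey-free — no
D: works as an acid, no honey, no oats — OK
E: has coconut, so not tree-nut-free — no
F: works as an acid, tree-nut-free, no honey — OK
G: not usable as an acid; has oats, so not oat-free — reject
H: has oats, so not oat-free; has honey, so not honey-free — reject
I: has honey, so not honey-free — no
J: works as an acid, no oats, tree-nut-free — valid

D, F, J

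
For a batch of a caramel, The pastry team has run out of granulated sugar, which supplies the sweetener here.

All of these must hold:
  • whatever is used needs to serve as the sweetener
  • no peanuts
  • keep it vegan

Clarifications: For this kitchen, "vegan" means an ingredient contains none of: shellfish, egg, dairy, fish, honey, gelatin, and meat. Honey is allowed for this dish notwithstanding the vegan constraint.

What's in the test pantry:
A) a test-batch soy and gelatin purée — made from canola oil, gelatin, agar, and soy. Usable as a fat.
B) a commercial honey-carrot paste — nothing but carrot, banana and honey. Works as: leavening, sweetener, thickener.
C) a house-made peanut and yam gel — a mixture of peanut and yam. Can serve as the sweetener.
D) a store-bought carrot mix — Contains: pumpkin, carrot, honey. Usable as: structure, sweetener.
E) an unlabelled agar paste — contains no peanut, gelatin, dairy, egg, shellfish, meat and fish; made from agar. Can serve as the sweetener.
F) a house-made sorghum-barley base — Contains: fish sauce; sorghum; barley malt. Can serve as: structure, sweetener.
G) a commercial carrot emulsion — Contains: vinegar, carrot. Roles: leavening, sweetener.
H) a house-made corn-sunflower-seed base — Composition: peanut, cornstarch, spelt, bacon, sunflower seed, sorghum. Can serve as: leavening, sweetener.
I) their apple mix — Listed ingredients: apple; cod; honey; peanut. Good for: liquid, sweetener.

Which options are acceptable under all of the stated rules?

A: not usable as a sweetener; has gelatin, so not vegan — no
B: honey is permitted under the vegan carve-out; nothing else excluded — valid
C: has peanut, so not peanut-free — reject
D: honey is permitted under the vegan carve-out; nothing else excluded — keep
E: all constraints satisfied — valid
F: has fish sauce, so not vegan — reject
G: works as a sweetener, vegan, no peanut — OK
H: has bacon, so not vegan; has peanut, so not peanut-free — no
I: has cod, so not vegan; has peanut, so not peanut-free — out

B, D, E, G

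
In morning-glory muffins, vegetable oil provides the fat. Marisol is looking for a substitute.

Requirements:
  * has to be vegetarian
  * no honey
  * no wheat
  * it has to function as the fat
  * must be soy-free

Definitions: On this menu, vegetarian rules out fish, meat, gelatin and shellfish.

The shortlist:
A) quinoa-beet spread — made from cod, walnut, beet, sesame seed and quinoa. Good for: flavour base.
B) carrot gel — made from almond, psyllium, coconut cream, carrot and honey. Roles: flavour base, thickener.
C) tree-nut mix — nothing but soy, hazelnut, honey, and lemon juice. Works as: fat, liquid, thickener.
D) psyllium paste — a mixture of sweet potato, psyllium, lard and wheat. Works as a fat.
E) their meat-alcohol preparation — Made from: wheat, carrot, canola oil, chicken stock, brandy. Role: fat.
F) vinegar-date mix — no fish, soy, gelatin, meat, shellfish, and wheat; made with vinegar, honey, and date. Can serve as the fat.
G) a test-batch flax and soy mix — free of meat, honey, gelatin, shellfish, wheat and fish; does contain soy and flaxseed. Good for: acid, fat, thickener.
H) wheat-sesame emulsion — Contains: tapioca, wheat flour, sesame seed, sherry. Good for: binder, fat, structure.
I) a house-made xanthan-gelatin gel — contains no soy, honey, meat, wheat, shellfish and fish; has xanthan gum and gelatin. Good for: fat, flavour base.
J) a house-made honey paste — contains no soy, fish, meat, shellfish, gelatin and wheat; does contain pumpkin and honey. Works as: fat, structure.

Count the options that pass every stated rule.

0

A: not usable as a fat; has cod, so not vegetarian — no
B: not usable as a fat; has honey, so not honey-free — reject
C: has honey, so not honey-free; has soy, so not soy-free — out
D: has lard, so not vegetarian; has wheat, so not wheat-free — reject
E: has chicken stock, so not vegetarian; has wheat, so not wheat-free — reject
F: has honey, so not honey-free — out
G: has soy, so not soy-free — out
H: has wheat flour, so not wheat-free — out
I: has gelatin, so not vegetarian — reject
J: has honey, so not honey-free — out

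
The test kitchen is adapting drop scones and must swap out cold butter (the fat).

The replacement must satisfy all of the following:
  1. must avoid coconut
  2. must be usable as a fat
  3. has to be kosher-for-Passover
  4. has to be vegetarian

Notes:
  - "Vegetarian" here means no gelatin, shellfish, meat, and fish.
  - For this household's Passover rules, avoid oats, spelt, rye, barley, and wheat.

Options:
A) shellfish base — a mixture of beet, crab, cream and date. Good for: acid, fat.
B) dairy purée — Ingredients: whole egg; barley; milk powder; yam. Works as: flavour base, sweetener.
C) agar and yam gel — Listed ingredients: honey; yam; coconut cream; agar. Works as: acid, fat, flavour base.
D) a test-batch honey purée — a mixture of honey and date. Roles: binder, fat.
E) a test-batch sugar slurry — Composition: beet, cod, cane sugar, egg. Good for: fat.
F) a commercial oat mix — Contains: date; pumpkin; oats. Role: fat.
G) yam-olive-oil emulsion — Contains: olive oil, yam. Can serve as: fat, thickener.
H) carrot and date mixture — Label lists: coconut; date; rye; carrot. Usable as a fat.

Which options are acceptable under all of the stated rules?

D, G

A: has crab, so not vegetarian — no
B: not usable as a fat; has barley, so not kosher-for-Passover — reject
C: has coconut cream, so not coconut-free — reject
D: works as a fat, no coconut, vegetarian — valid
E: has cod, so not vegetarian — no
F: has oats, so not kosher-for-Passover — out
G: all constraints satisfied — OK
H: has rye, so not kosher-for-Passover; has coconut, so not coconut-free — no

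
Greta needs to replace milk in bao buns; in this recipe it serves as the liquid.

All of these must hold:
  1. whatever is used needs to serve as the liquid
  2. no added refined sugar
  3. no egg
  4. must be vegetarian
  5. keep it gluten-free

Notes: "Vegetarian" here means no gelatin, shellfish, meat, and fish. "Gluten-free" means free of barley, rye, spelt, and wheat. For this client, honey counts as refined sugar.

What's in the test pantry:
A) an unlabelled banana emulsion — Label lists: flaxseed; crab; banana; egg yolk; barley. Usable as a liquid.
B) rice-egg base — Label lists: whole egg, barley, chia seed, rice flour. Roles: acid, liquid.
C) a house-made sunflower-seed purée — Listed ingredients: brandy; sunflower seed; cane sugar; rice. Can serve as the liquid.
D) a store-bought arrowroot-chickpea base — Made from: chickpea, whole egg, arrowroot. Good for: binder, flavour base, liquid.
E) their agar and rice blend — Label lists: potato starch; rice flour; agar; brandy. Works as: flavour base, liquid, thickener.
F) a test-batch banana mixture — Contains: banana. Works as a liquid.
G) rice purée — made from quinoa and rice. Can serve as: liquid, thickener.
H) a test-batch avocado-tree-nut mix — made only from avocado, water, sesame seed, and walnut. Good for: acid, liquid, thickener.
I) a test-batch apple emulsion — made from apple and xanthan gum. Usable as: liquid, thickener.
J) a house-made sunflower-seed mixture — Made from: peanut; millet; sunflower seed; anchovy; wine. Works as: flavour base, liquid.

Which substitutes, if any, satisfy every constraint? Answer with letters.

A: has crab, so not vegetarian; has barley, so not gluten-free (and 1 more) — reject
B: has barley, so not gluten-free; has whole egg, so not egg-free — out
C: has cane sugar, so not no-added-sugar — no
D: has whole egg, so not egg-free — reject
E: vegetarian, no egg — valid
F: works as a liquid, gluten-free, vegetarian — valid
G: no egg, vegetarian — valid
H: sesame seed and walnut etc. — none of it excluded — OK
I: works as a liquid, gluten-free, no-added-sugar — valid
J: has anchovy, so not vegetarian — out

E, F, G, H, I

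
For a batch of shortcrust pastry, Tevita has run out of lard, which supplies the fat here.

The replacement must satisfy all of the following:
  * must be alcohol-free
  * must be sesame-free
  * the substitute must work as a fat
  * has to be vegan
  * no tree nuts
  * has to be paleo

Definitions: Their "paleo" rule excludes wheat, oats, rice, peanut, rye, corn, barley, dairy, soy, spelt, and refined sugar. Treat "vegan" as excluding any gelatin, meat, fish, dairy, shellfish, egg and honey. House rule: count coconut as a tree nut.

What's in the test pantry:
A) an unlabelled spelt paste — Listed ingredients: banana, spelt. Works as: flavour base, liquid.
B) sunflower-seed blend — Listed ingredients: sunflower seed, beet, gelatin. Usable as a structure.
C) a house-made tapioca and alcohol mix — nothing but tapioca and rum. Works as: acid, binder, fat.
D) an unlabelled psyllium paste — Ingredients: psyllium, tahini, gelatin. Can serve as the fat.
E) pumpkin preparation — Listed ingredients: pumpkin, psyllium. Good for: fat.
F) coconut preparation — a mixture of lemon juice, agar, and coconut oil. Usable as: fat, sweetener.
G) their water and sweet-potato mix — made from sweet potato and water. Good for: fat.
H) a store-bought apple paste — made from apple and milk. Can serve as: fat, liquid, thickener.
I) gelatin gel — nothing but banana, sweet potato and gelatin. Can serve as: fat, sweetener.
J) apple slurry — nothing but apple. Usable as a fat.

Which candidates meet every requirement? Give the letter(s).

A: not usable as a fat; has spelt, so not paleo — no
B: not usable as a fat; has gelatin, so not vegan — out
C: has rum, so not alcohol-free — no
D: has gelatin, so not vegan; has tahini, so not sesame-free — out
E: only pumpkin and psyllium; none excluded — keep
F: has coconut oil, so not tree-nut-free — reject
G: every rule checks out — OK
H: has milk, so not paleo; has milk, so not vegan — no
I: has gelatin, so not vegan — out
J: only apple; none excluded — OK

E, G, J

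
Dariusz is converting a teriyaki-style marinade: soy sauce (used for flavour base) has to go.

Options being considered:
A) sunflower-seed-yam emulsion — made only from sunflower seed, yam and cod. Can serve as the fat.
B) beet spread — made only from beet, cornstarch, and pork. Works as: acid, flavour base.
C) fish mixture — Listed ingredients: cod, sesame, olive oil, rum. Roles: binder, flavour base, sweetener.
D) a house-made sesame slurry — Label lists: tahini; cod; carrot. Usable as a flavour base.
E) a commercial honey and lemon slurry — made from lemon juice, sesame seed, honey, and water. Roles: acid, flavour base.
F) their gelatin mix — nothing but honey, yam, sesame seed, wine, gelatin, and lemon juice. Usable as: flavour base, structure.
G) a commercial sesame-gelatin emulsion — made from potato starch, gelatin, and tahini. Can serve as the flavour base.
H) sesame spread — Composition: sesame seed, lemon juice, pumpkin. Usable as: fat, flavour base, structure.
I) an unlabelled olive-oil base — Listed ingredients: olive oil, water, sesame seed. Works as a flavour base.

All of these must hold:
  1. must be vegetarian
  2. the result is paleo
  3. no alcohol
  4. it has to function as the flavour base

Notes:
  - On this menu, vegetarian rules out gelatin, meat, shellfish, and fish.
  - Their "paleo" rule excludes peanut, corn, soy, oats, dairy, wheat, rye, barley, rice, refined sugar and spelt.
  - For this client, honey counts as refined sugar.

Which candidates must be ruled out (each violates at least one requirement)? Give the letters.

A, B, C, D, E, F, G

A: not usable as a flavour base; has cod, so not vegetarian — reject
B: has pork, so not vegetarian; has cornstarch, so not paleo — out
C: has cod, so not vegetarian; has rum, so not alcohol-free — out
D: has cod, so not vegetarian — reject
E: has honey, so not paleo — reject
F: has gelatin, so not vegetarian; has honey, so not paleo (and 1 more) — reject
G: has gelatin, so not vegetarian — no
H: only sesame seed, pumpkin, and lemon juice; none excluded — OK
I: only sesame seed, water, and olive oil; none excluded — OK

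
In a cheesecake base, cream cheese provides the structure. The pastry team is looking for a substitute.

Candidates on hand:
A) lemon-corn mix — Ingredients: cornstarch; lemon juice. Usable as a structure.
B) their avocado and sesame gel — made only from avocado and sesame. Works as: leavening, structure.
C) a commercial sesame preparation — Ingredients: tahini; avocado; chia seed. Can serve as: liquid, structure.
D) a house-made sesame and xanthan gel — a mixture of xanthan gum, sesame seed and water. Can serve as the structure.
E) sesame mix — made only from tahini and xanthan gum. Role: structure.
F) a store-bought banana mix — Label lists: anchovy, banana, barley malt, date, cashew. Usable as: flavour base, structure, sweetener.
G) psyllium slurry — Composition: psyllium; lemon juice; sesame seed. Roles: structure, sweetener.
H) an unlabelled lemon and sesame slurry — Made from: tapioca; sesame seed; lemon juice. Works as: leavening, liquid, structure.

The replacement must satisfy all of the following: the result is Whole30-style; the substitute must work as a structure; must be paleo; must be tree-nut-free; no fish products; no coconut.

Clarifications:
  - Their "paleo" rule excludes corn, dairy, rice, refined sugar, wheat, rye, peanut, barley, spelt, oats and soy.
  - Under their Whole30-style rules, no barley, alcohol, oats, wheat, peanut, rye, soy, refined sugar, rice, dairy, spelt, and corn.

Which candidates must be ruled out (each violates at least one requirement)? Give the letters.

A, F

A: has cornstarch, so not paleo; has cornstarch, so not Whole30-style — reject
B: no tree nuts, no fish — keep
C: every rule checks out — keep
D: works as a structure, paleo, no tree nuts — valid
E: works as a structure, no fish, Whole30-style — OK
F: has barley malt, so not paleo; has barley malt, so not Whole30-style (and 2 more) — reject
G: only sesame seed, lemon juice, and psyllium; none excluded — OK
H: works as a structure, paleo, Whole30-style — keep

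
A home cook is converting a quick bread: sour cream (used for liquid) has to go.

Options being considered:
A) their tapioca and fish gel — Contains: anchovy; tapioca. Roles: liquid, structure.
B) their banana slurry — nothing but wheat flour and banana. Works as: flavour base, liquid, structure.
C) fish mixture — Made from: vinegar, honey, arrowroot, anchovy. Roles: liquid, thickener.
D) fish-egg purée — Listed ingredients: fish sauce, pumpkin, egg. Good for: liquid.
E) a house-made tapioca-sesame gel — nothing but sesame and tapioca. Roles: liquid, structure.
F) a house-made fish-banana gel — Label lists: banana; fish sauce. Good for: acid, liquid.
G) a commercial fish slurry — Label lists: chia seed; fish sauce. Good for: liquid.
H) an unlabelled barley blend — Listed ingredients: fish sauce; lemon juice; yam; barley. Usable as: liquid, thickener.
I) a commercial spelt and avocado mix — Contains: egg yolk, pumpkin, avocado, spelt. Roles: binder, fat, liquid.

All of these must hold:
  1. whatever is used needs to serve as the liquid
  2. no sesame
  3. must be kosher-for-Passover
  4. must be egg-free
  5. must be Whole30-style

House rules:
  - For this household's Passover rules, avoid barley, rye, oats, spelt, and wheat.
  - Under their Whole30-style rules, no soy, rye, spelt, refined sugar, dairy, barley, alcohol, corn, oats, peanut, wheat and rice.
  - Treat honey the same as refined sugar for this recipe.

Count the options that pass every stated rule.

A: only anchovy and tapioca; none excluded — OK
B: has wheat flour, so not kosher-for-Passover; has wheat flour, so not Whole30-style — out
C: has honey, so not Whole30-style — out
D: has egg, so not egg-free — reject
E: has sesame, so not sesame-free — out
F: all constraints satisfied — keep
G: only fish sauce and chia seed; none excluded — valid
H: has barley, so not kosher-for-Passover; has barley, so not Whole30-style — no
I: has spelt, so not kosher-for-Passover; has spelt, so not Whole30-style (and 1 more) — no

3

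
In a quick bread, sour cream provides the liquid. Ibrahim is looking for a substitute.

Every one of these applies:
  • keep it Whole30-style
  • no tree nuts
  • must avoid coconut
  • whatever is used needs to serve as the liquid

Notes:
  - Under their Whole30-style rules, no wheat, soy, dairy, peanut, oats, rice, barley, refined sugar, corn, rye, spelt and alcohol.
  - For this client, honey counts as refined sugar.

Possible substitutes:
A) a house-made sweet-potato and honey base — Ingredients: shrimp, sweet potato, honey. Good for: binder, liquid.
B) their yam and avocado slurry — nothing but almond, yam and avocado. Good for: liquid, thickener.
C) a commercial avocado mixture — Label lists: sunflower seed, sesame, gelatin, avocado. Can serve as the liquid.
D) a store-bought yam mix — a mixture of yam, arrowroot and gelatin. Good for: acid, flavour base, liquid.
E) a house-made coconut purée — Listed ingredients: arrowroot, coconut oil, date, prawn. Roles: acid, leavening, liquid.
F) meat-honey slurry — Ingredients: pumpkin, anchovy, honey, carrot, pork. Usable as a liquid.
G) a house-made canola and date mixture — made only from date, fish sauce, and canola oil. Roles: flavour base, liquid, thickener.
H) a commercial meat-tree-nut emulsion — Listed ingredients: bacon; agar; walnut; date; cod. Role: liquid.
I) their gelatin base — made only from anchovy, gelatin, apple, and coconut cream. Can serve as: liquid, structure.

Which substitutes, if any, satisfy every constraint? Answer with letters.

C, D, G

A: has honey, so not Whole30-style — reject
B: has almond, so not tree-nut-free — reject
C: no coconut, no tree nuts — keep
D: works as a liquid, no tree nuts, Whole30-style — OK
E: has coconut oil, so not coconut-free — no
F: has honey, so not Whole30-style — out
G: only fish sauce, canola oil and date; none excluded — OK
H: has walnut, so not tree-nut-free — reject
I: has coconut cream, so not coconut-free — reject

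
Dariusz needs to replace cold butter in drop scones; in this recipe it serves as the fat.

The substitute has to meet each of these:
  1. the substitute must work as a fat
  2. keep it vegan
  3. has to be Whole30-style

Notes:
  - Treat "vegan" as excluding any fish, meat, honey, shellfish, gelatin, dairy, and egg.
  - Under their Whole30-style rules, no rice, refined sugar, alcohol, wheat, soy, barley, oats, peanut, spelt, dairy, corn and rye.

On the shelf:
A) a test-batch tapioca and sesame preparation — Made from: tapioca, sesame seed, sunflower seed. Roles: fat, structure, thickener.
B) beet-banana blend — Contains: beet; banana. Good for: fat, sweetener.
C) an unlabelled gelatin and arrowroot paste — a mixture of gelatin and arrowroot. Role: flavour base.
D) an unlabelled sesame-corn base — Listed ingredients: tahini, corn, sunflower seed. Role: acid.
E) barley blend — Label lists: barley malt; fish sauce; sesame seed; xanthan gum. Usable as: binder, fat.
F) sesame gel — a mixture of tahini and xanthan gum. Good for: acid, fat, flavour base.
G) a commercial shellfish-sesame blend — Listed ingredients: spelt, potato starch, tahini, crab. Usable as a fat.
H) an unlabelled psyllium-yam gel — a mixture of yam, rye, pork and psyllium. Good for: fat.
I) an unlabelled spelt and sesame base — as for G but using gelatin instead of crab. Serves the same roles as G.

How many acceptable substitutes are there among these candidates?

3

A: only sesame seed, sunflower seed and tapioca; none excluded — valid
B: nothing on the exclusion list — keep
C: not usable as a fat; has gelatin, so not vegan — out
D: not usable as a fat; has corn, so not Whole30-style — no
E: has fish sauce, so not vegan; has barley malt, so not Whole30-style — reject
F: only tahini and xanthan gum; none excluded — keep
G: has crab, so not vegan; has spelt, so not Whole30-style — reject
H: has pork, so not vegan; has rye, so not Whole30-style — no
I: has gelatin, so not vegan; has spelt, so not Whole30-style — no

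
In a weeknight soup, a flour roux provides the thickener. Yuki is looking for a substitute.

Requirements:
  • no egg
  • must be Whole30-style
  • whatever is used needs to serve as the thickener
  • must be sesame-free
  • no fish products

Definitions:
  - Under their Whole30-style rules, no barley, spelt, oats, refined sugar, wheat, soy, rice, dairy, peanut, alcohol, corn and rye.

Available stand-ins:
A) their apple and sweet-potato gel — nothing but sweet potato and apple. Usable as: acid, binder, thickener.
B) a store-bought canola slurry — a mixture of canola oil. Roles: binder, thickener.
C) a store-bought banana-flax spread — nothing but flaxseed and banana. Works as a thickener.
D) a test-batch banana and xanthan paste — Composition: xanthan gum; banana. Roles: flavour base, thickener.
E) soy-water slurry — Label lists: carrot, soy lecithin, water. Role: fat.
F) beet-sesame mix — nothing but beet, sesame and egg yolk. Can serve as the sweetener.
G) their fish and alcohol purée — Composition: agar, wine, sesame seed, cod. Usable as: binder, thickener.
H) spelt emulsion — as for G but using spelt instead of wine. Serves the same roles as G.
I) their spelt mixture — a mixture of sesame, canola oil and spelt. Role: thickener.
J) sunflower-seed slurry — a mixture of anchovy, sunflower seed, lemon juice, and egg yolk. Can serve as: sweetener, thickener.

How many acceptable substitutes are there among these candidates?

A: only apple and sweet potato; none excluded — keep
B: works as a thickener, no fish, Whole30-style — OK
C: only flaxseed and banana; none excluded — valid
D: only banana and xanthan gum; none excluded — keep
E: not usable as a thickener; has soy lecithin, so not Whole30-style — reject
F: not usable as a thickener; has egg yolk, so not egg-free (and 1 more) — out
G: has wine, so not Whole30-style; has cod, so not fish-free (and 1 more) — reject
H: has spelt, so not Whole30-style; has cod, so not fish-free (and 1 more) — no
I: has spelt, so not Whole30-style; has sesame, so not sesame-free — reject
J: has egg yolk, so not egg-free; has anchovy, so not fish-free — out

4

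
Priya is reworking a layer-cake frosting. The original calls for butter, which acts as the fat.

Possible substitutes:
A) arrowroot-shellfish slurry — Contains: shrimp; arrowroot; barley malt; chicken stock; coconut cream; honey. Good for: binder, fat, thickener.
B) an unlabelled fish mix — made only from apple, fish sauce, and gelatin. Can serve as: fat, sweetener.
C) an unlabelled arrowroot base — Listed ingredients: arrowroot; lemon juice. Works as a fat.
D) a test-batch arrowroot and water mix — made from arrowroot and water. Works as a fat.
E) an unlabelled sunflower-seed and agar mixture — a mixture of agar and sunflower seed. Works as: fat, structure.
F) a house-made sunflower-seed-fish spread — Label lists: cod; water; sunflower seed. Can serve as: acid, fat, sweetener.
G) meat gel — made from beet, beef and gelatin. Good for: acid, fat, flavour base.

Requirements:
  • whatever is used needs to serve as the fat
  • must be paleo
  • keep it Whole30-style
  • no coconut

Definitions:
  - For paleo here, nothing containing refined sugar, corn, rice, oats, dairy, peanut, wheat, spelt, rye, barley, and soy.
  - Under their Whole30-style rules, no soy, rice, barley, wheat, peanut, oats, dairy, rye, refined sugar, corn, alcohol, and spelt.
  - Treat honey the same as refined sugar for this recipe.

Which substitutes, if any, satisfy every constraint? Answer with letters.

B, C, D, E, F, G

A: has barley malt, so not paleo; has barley malt, so not Whole30-style (and 1 more) — reject
B: every rule checks out — valid
C: every rule checks out — keep
D: paleo, no coconut — valid
E: only sunflower seed and agar; none excluded — OK
F: all constraints satisfied — keep
G: only gelatin, beef, and beet; none excluded — keep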